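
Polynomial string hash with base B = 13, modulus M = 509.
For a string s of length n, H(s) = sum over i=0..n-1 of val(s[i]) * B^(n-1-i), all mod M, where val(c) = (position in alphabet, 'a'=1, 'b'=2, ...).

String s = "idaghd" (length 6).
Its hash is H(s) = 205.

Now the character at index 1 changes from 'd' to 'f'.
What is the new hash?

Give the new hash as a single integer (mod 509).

val('d') = 4, val('f') = 6
Position k = 1, exponent = n-1-k = 4
B^4 mod M = 13^4 mod 509 = 57
Delta = (6 - 4) * 57 mod 509 = 114
New hash = (205 + 114) mod 509 = 319

Answer: 319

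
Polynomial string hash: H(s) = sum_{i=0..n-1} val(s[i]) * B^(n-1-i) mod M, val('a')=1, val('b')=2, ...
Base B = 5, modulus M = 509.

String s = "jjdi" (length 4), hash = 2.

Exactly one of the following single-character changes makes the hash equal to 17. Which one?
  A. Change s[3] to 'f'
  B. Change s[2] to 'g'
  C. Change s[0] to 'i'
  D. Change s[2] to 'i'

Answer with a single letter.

Answer: B

Derivation:
Option A: s[3]='i'->'f', delta=(6-9)*5^0 mod 509 = 506, hash=2+506 mod 509 = 508
Option B: s[2]='d'->'g', delta=(7-4)*5^1 mod 509 = 15, hash=2+15 mod 509 = 17 <-- target
Option C: s[0]='j'->'i', delta=(9-10)*5^3 mod 509 = 384, hash=2+384 mod 509 = 386
Option D: s[2]='d'->'i', delta=(9-4)*5^1 mod 509 = 25, hash=2+25 mod 509 = 27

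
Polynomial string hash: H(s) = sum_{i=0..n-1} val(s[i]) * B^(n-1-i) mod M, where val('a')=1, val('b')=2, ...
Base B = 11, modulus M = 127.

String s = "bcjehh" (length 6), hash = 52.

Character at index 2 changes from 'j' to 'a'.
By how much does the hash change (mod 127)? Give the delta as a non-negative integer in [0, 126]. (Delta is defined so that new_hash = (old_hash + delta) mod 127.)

Delta formula: (val(new) - val(old)) * B^(n-1-k) mod M
  val('a') - val('j') = 1 - 10 = -9
  B^(n-1-k) = 11^3 mod 127 = 61
  Delta = -9 * 61 mod 127 = 86

Answer: 86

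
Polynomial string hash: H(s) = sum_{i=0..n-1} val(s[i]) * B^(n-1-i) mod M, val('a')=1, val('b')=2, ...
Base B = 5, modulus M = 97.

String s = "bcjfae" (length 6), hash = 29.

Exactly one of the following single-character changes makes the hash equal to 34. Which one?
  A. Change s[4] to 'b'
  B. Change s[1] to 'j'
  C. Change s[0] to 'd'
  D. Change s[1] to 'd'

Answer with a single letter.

Option A: s[4]='a'->'b', delta=(2-1)*5^1 mod 97 = 5, hash=29+5 mod 97 = 34 <-- target
Option B: s[1]='c'->'j', delta=(10-3)*5^4 mod 97 = 10, hash=29+10 mod 97 = 39
Option C: s[0]='b'->'d', delta=(4-2)*5^5 mod 97 = 42, hash=29+42 mod 97 = 71
Option D: s[1]='c'->'d', delta=(4-3)*5^4 mod 97 = 43, hash=29+43 mod 97 = 72

Answer: A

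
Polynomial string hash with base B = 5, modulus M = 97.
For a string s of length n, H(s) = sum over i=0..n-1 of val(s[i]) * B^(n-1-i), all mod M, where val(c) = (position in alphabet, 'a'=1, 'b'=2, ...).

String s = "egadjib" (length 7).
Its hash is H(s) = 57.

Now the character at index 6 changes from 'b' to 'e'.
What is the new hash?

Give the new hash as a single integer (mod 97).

val('b') = 2, val('e') = 5
Position k = 6, exponent = n-1-k = 0
B^0 mod M = 5^0 mod 97 = 1
Delta = (5 - 2) * 1 mod 97 = 3
New hash = (57 + 3) mod 97 = 60

Answer: 60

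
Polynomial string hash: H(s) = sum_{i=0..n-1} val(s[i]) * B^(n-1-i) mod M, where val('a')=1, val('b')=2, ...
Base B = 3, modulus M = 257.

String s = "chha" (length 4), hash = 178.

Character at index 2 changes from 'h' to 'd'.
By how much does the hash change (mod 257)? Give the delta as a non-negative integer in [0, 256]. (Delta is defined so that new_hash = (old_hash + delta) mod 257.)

Delta formula: (val(new) - val(old)) * B^(n-1-k) mod M
  val('d') - val('h') = 4 - 8 = -4
  B^(n-1-k) = 3^1 mod 257 = 3
  Delta = -4 * 3 mod 257 = 245

Answer: 245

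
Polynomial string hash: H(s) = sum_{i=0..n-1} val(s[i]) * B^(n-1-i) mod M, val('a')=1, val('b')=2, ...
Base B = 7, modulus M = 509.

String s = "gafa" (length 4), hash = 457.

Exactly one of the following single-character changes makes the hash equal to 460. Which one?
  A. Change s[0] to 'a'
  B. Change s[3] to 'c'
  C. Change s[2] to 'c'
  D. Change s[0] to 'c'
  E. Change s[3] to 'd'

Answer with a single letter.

Option A: s[0]='g'->'a', delta=(1-7)*7^3 mod 509 = 487, hash=457+487 mod 509 = 435
Option B: s[3]='a'->'c', delta=(3-1)*7^0 mod 509 = 2, hash=457+2 mod 509 = 459
Option C: s[2]='f'->'c', delta=(3-6)*7^1 mod 509 = 488, hash=457+488 mod 509 = 436
Option D: s[0]='g'->'c', delta=(3-7)*7^3 mod 509 = 155, hash=457+155 mod 509 = 103
Option E: s[3]='a'->'d', delta=(4-1)*7^0 mod 509 = 3, hash=457+3 mod 509 = 460 <-- target

Answer: E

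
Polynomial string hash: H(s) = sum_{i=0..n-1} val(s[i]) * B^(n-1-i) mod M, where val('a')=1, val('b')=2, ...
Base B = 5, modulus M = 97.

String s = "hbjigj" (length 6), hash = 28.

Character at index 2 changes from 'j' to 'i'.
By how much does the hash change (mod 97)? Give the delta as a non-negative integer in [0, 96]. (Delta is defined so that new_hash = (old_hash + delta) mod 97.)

Delta formula: (val(new) - val(old)) * B^(n-1-k) mod M
  val('i') - val('j') = 9 - 10 = -1
  B^(n-1-k) = 5^3 mod 97 = 28
  Delta = -1 * 28 mod 97 = 69

Answer: 69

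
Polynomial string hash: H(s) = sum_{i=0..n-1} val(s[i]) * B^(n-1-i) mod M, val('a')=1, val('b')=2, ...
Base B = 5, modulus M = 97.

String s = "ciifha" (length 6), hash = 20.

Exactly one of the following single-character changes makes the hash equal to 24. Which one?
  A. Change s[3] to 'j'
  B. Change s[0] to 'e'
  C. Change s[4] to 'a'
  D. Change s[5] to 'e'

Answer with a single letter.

Option A: s[3]='f'->'j', delta=(10-6)*5^2 mod 97 = 3, hash=20+3 mod 97 = 23
Option B: s[0]='c'->'e', delta=(5-3)*5^5 mod 97 = 42, hash=20+42 mod 97 = 62
Option C: s[4]='h'->'a', delta=(1-8)*5^1 mod 97 = 62, hash=20+62 mod 97 = 82
Option D: s[5]='a'->'e', delta=(5-1)*5^0 mod 97 = 4, hash=20+4 mod 97 = 24 <-- target

Answer: D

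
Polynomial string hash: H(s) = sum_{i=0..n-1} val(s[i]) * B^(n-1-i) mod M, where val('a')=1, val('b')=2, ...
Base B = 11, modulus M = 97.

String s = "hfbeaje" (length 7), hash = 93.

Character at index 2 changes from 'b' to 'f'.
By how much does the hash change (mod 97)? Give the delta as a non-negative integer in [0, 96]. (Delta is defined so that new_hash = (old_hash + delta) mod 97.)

Answer: 73

Derivation:
Delta formula: (val(new) - val(old)) * B^(n-1-k) mod M
  val('f') - val('b') = 6 - 2 = 4
  B^(n-1-k) = 11^4 mod 97 = 91
  Delta = 4 * 91 mod 97 = 73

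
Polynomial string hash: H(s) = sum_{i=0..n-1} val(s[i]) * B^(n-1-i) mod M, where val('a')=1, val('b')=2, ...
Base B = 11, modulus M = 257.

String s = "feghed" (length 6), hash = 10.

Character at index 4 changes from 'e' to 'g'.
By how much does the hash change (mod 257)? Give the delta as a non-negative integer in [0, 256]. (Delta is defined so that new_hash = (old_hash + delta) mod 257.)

Delta formula: (val(new) - val(old)) * B^(n-1-k) mod M
  val('g') - val('e') = 7 - 5 = 2
  B^(n-1-k) = 11^1 mod 257 = 11
  Delta = 2 * 11 mod 257 = 22

Answer: 22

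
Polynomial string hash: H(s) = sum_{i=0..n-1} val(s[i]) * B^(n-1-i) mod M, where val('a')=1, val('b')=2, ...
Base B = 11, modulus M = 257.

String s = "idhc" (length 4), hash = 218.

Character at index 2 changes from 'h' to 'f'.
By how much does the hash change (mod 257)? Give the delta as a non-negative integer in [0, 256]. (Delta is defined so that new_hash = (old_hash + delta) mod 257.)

Delta formula: (val(new) - val(old)) * B^(n-1-k) mod M
  val('f') - val('h') = 6 - 8 = -2
  B^(n-1-k) = 11^1 mod 257 = 11
  Delta = -2 * 11 mod 257 = 235

Answer: 235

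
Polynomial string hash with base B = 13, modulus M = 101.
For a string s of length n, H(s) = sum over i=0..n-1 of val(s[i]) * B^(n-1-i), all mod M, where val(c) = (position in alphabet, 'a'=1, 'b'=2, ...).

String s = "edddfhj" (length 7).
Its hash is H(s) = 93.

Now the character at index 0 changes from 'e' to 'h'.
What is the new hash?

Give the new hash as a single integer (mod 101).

Answer: 49

Derivation:
val('e') = 5, val('h') = 8
Position k = 0, exponent = n-1-k = 6
B^6 mod M = 13^6 mod 101 = 19
Delta = (8 - 5) * 19 mod 101 = 57
New hash = (93 + 57) mod 101 = 49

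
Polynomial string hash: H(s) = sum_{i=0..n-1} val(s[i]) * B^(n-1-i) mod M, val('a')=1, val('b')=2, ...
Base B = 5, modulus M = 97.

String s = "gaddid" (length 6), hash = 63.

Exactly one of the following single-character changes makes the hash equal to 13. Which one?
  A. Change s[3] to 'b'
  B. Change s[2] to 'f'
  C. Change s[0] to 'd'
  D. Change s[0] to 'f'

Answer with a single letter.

Answer: A

Derivation:
Option A: s[3]='d'->'b', delta=(2-4)*5^2 mod 97 = 47, hash=63+47 mod 97 = 13 <-- target
Option B: s[2]='d'->'f', delta=(6-4)*5^3 mod 97 = 56, hash=63+56 mod 97 = 22
Option C: s[0]='g'->'d', delta=(4-7)*5^5 mod 97 = 34, hash=63+34 mod 97 = 0
Option D: s[0]='g'->'f', delta=(6-7)*5^5 mod 97 = 76, hash=63+76 mod 97 = 42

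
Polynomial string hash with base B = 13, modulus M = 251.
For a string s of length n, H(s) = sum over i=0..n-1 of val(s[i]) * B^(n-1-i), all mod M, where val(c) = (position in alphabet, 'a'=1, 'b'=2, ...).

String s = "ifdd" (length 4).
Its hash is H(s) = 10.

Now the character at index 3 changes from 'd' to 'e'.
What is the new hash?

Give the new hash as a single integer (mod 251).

Answer: 11

Derivation:
val('d') = 4, val('e') = 5
Position k = 3, exponent = n-1-k = 0
B^0 mod M = 13^0 mod 251 = 1
Delta = (5 - 4) * 1 mod 251 = 1
New hash = (10 + 1) mod 251 = 11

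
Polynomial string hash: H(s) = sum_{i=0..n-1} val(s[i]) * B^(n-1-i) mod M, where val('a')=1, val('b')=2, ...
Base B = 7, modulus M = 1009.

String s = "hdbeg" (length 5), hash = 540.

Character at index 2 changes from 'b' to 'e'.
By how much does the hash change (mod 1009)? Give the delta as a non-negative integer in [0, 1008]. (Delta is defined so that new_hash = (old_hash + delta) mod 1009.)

Delta formula: (val(new) - val(old)) * B^(n-1-k) mod M
  val('e') - val('b') = 5 - 2 = 3
  B^(n-1-k) = 7^2 mod 1009 = 49
  Delta = 3 * 49 mod 1009 = 147

Answer: 147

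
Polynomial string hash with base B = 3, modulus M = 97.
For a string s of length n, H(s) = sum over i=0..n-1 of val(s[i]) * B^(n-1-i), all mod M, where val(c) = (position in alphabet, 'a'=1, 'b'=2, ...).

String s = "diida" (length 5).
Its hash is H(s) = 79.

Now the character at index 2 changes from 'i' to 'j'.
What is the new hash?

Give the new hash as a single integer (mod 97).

Answer: 88

Derivation:
val('i') = 9, val('j') = 10
Position k = 2, exponent = n-1-k = 2
B^2 mod M = 3^2 mod 97 = 9
Delta = (10 - 9) * 9 mod 97 = 9
New hash = (79 + 9) mod 97 = 88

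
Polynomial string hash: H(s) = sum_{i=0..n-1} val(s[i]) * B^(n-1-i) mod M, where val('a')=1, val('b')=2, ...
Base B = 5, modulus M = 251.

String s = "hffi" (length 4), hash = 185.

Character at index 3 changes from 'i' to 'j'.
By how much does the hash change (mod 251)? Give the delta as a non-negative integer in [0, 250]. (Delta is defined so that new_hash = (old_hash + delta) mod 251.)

Answer: 1

Derivation:
Delta formula: (val(new) - val(old)) * B^(n-1-k) mod M
  val('j') - val('i') = 10 - 9 = 1
  B^(n-1-k) = 5^0 mod 251 = 1
  Delta = 1 * 1 mod 251 = 1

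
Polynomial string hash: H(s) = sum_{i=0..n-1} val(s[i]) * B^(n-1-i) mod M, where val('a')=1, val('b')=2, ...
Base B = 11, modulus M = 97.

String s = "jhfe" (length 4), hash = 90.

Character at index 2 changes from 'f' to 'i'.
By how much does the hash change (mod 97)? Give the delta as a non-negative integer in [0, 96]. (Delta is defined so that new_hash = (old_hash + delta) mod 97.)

Delta formula: (val(new) - val(old)) * B^(n-1-k) mod M
  val('i') - val('f') = 9 - 6 = 3
  B^(n-1-k) = 11^1 mod 97 = 11
  Delta = 3 * 11 mod 97 = 33

Answer: 33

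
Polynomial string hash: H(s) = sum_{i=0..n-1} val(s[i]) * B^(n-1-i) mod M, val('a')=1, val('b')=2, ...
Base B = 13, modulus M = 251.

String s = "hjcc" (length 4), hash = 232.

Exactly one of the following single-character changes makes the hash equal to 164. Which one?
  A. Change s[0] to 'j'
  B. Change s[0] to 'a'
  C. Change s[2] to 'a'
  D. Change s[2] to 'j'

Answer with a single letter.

Option A: s[0]='h'->'j', delta=(10-8)*13^3 mod 251 = 127, hash=232+127 mod 251 = 108
Option B: s[0]='h'->'a', delta=(1-8)*13^3 mod 251 = 183, hash=232+183 mod 251 = 164 <-- target
Option C: s[2]='c'->'a', delta=(1-3)*13^1 mod 251 = 225, hash=232+225 mod 251 = 206
Option D: s[2]='c'->'j', delta=(10-3)*13^1 mod 251 = 91, hash=232+91 mod 251 = 72

Answer: B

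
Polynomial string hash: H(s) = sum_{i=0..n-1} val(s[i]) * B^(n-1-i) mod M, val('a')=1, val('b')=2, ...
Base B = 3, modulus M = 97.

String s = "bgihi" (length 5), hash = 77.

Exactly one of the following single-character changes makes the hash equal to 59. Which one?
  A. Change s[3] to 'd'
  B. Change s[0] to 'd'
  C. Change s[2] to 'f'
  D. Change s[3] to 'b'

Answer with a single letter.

Option A: s[3]='h'->'d', delta=(4-8)*3^1 mod 97 = 85, hash=77+85 mod 97 = 65
Option B: s[0]='b'->'d', delta=(4-2)*3^4 mod 97 = 65, hash=77+65 mod 97 = 45
Option C: s[2]='i'->'f', delta=(6-9)*3^2 mod 97 = 70, hash=77+70 mod 97 = 50
Option D: s[3]='h'->'b', delta=(2-8)*3^1 mod 97 = 79, hash=77+79 mod 97 = 59 <-- target

Answer: D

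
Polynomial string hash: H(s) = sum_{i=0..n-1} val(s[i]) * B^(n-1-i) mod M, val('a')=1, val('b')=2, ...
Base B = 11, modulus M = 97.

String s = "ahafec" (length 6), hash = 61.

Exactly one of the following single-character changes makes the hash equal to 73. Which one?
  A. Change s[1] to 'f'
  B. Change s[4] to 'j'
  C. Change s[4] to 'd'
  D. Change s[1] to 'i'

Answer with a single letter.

Option A: s[1]='h'->'f', delta=(6-8)*11^4 mod 97 = 12, hash=61+12 mod 97 = 73 <-- target
Option B: s[4]='e'->'j', delta=(10-5)*11^1 mod 97 = 55, hash=61+55 mod 97 = 19
Option C: s[4]='e'->'d', delta=(4-5)*11^1 mod 97 = 86, hash=61+86 mod 97 = 50
Option D: s[1]='h'->'i', delta=(9-8)*11^4 mod 97 = 91, hash=61+91 mod 97 = 55

Answer: A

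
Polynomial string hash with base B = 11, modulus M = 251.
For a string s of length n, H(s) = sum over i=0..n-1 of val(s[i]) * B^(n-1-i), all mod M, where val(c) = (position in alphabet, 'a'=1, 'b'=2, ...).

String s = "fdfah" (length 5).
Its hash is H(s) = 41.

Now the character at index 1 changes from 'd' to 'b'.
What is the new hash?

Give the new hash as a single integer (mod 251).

Answer: 140

Derivation:
val('d') = 4, val('b') = 2
Position k = 1, exponent = n-1-k = 3
B^3 mod M = 11^3 mod 251 = 76
Delta = (2 - 4) * 76 mod 251 = 99
New hash = (41 + 99) mod 251 = 140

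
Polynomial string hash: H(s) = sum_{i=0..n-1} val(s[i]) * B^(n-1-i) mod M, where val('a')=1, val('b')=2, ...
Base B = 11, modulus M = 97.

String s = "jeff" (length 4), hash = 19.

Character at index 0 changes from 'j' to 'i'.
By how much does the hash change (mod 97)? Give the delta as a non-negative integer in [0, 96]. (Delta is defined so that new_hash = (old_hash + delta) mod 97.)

Delta formula: (val(new) - val(old)) * B^(n-1-k) mod M
  val('i') - val('j') = 9 - 10 = -1
  B^(n-1-k) = 11^3 mod 97 = 70
  Delta = -1 * 70 mod 97 = 27

Answer: 27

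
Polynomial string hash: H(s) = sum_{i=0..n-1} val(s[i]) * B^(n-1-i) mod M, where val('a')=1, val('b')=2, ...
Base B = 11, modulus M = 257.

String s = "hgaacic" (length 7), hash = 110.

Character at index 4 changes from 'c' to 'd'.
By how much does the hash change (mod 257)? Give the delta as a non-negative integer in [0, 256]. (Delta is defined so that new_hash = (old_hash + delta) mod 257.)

Delta formula: (val(new) - val(old)) * B^(n-1-k) mod M
  val('d') - val('c') = 4 - 3 = 1
  B^(n-1-k) = 11^2 mod 257 = 121
  Delta = 1 * 121 mod 257 = 121

Answer: 121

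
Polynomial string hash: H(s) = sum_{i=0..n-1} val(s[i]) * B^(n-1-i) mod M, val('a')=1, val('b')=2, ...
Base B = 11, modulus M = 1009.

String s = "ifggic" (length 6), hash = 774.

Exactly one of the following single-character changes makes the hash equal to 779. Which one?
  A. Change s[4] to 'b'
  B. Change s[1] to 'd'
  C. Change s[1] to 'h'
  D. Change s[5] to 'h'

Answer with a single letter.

Answer: D

Derivation:
Option A: s[4]='i'->'b', delta=(2-9)*11^1 mod 1009 = 932, hash=774+932 mod 1009 = 697
Option B: s[1]='f'->'d', delta=(4-6)*11^4 mod 1009 = 988, hash=774+988 mod 1009 = 753
Option C: s[1]='f'->'h', delta=(8-6)*11^4 mod 1009 = 21, hash=774+21 mod 1009 = 795
Option D: s[5]='c'->'h', delta=(8-3)*11^0 mod 1009 = 5, hash=774+5 mod 1009 = 779 <-- target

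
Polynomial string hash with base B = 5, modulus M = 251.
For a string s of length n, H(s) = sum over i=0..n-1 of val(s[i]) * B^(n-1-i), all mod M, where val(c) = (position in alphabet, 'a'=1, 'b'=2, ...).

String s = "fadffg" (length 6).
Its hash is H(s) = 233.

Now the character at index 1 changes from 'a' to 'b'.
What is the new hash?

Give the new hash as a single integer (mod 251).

val('a') = 1, val('b') = 2
Position k = 1, exponent = n-1-k = 4
B^4 mod M = 5^4 mod 251 = 123
Delta = (2 - 1) * 123 mod 251 = 123
New hash = (233 + 123) mod 251 = 105

Answer: 105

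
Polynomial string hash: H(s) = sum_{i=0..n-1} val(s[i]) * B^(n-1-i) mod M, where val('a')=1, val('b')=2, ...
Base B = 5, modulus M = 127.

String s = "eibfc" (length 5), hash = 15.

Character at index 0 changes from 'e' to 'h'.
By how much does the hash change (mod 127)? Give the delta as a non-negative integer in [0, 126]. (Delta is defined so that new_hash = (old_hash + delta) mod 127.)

Delta formula: (val(new) - val(old)) * B^(n-1-k) mod M
  val('h') - val('e') = 8 - 5 = 3
  B^(n-1-k) = 5^4 mod 127 = 117
  Delta = 3 * 117 mod 127 = 97

Answer: 97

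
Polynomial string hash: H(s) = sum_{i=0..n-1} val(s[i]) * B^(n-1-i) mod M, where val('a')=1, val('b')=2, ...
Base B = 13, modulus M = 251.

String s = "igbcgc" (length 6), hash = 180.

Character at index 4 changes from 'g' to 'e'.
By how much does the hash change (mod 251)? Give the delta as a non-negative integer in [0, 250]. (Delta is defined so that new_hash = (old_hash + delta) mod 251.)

Answer: 225

Derivation:
Delta formula: (val(new) - val(old)) * B^(n-1-k) mod M
  val('e') - val('g') = 5 - 7 = -2
  B^(n-1-k) = 13^1 mod 251 = 13
  Delta = -2 * 13 mod 251 = 225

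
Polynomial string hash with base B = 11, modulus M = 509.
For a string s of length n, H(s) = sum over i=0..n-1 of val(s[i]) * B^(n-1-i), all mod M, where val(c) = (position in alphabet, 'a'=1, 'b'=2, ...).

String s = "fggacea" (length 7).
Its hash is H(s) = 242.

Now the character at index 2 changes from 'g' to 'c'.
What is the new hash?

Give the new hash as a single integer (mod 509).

Answer: 213

Derivation:
val('g') = 7, val('c') = 3
Position k = 2, exponent = n-1-k = 4
B^4 mod M = 11^4 mod 509 = 389
Delta = (3 - 7) * 389 mod 509 = 480
New hash = (242 + 480) mod 509 = 213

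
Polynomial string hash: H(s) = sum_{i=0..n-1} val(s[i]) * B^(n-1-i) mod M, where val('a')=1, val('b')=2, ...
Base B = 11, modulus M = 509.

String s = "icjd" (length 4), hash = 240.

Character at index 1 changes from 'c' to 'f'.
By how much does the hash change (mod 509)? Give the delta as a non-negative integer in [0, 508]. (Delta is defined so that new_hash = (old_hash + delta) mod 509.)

Delta formula: (val(new) - val(old)) * B^(n-1-k) mod M
  val('f') - val('c') = 6 - 3 = 3
  B^(n-1-k) = 11^2 mod 509 = 121
  Delta = 3 * 121 mod 509 = 363

Answer: 363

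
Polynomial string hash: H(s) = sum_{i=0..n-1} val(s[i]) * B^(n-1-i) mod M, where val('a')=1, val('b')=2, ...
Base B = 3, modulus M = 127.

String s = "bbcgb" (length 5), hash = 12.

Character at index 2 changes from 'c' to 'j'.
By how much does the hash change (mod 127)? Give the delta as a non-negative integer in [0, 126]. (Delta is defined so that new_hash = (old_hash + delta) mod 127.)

Delta formula: (val(new) - val(old)) * B^(n-1-k) mod M
  val('j') - val('c') = 10 - 3 = 7
  B^(n-1-k) = 3^2 mod 127 = 9
  Delta = 7 * 9 mod 127 = 63

Answer: 63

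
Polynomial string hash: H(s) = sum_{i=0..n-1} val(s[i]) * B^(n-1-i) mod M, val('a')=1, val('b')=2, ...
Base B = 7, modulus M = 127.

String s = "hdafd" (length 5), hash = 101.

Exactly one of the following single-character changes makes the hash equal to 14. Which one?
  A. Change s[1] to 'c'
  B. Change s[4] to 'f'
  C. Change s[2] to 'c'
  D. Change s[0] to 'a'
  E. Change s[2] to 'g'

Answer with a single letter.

Option A: s[1]='d'->'c', delta=(3-4)*7^3 mod 127 = 38, hash=101+38 mod 127 = 12
Option B: s[4]='d'->'f', delta=(6-4)*7^0 mod 127 = 2, hash=101+2 mod 127 = 103
Option C: s[2]='a'->'c', delta=(3-1)*7^2 mod 127 = 98, hash=101+98 mod 127 = 72
Option D: s[0]='h'->'a', delta=(1-8)*7^4 mod 127 = 84, hash=101+84 mod 127 = 58
Option E: s[2]='a'->'g', delta=(7-1)*7^2 mod 127 = 40, hash=101+40 mod 127 = 14 <-- target

Answer: E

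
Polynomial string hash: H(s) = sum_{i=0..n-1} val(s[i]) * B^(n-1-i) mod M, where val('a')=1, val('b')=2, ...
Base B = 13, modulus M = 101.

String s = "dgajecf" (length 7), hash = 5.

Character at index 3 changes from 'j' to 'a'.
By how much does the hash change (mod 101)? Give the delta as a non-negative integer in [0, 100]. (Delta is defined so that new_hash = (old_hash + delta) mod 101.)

Delta formula: (val(new) - val(old)) * B^(n-1-k) mod M
  val('a') - val('j') = 1 - 10 = -9
  B^(n-1-k) = 13^3 mod 101 = 76
  Delta = -9 * 76 mod 101 = 23

Answer: 23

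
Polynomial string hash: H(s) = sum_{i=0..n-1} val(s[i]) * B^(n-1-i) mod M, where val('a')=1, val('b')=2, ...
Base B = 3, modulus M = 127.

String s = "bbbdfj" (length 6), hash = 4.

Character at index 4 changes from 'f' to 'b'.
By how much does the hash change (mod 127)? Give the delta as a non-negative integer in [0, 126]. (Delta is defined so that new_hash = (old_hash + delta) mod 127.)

Delta formula: (val(new) - val(old)) * B^(n-1-k) mod M
  val('b') - val('f') = 2 - 6 = -4
  B^(n-1-k) = 3^1 mod 127 = 3
  Delta = -4 * 3 mod 127 = 115

Answer: 115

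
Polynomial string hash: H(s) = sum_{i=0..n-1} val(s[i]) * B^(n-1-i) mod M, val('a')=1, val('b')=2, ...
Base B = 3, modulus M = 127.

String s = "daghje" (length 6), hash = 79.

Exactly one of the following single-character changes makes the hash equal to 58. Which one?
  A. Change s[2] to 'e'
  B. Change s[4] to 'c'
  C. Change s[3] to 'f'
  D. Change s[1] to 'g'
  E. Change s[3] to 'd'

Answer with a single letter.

Answer: B

Derivation:
Option A: s[2]='g'->'e', delta=(5-7)*3^3 mod 127 = 73, hash=79+73 mod 127 = 25
Option B: s[4]='j'->'c', delta=(3-10)*3^1 mod 127 = 106, hash=79+106 mod 127 = 58 <-- target
Option C: s[3]='h'->'f', delta=(6-8)*3^2 mod 127 = 109, hash=79+109 mod 127 = 61
Option D: s[1]='a'->'g', delta=(7-1)*3^4 mod 127 = 105, hash=79+105 mod 127 = 57
Option E: s[3]='h'->'d', delta=(4-8)*3^2 mod 127 = 91, hash=79+91 mod 127 = 43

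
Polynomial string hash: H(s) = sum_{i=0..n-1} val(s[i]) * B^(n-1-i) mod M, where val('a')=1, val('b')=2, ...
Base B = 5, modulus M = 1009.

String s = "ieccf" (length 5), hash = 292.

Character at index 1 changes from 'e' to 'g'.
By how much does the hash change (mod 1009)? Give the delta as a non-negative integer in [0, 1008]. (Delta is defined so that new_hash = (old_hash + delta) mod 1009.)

Answer: 250

Derivation:
Delta formula: (val(new) - val(old)) * B^(n-1-k) mod M
  val('g') - val('e') = 7 - 5 = 2
  B^(n-1-k) = 5^3 mod 1009 = 125
  Delta = 2 * 125 mod 1009 = 250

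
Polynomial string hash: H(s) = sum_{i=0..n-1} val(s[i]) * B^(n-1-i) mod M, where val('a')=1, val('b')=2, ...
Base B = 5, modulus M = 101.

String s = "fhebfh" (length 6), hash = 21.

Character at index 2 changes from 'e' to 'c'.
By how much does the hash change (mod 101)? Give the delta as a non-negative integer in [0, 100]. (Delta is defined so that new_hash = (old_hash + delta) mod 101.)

Delta formula: (val(new) - val(old)) * B^(n-1-k) mod M
  val('c') - val('e') = 3 - 5 = -2
  B^(n-1-k) = 5^3 mod 101 = 24
  Delta = -2 * 24 mod 101 = 53

Answer: 53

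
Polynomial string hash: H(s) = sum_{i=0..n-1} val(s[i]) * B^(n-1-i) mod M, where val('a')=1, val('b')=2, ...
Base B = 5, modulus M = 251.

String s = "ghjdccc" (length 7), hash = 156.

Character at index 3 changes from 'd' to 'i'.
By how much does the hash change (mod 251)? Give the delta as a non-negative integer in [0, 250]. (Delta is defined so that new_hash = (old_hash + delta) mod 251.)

Delta formula: (val(new) - val(old)) * B^(n-1-k) mod M
  val('i') - val('d') = 9 - 4 = 5
  B^(n-1-k) = 5^3 mod 251 = 125
  Delta = 5 * 125 mod 251 = 123

Answer: 123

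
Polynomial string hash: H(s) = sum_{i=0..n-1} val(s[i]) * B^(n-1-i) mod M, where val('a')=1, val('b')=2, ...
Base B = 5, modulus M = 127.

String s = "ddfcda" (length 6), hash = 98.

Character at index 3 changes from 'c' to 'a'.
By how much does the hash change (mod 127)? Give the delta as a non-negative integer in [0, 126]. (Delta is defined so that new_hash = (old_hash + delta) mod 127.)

Delta formula: (val(new) - val(old)) * B^(n-1-k) mod M
  val('a') - val('c') = 1 - 3 = -2
  B^(n-1-k) = 5^2 mod 127 = 25
  Delta = -2 * 25 mod 127 = 77

Answer: 77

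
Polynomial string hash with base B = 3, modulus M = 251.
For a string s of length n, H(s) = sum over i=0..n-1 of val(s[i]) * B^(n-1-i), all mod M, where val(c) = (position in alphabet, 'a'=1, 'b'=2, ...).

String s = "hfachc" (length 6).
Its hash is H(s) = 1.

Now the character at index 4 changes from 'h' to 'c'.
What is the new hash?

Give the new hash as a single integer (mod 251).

val('h') = 8, val('c') = 3
Position k = 4, exponent = n-1-k = 1
B^1 mod M = 3^1 mod 251 = 3
Delta = (3 - 8) * 3 mod 251 = 236
New hash = (1 + 236) mod 251 = 237

Answer: 237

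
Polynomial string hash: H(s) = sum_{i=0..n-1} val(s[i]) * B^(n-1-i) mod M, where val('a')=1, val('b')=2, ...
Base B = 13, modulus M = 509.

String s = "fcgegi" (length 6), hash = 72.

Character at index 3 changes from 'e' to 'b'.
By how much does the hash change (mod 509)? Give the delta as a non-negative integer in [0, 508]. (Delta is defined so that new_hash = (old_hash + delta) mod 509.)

Answer: 2

Derivation:
Delta formula: (val(new) - val(old)) * B^(n-1-k) mod M
  val('b') - val('e') = 2 - 5 = -3
  B^(n-1-k) = 13^2 mod 509 = 169
  Delta = -3 * 169 mod 509 = 2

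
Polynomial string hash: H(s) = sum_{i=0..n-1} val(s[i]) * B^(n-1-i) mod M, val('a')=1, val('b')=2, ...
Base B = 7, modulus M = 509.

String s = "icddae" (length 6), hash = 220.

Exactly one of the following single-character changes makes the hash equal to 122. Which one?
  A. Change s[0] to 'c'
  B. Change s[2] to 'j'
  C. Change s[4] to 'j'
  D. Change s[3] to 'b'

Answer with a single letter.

Answer: D

Derivation:
Option A: s[0]='i'->'c', delta=(3-9)*7^5 mod 509 = 449, hash=220+449 mod 509 = 160
Option B: s[2]='d'->'j', delta=(10-4)*7^3 mod 509 = 22, hash=220+22 mod 509 = 242
Option C: s[4]='a'->'j', delta=(10-1)*7^1 mod 509 = 63, hash=220+63 mod 509 = 283
Option D: s[3]='d'->'b', delta=(2-4)*7^2 mod 509 = 411, hash=220+411 mod 509 = 122 <-- target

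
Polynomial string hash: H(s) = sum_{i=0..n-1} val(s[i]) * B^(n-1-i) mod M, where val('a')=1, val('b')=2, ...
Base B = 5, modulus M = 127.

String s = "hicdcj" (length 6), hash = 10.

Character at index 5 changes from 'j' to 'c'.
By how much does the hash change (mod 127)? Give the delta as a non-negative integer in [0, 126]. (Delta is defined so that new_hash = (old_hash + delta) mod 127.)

Answer: 120

Derivation:
Delta formula: (val(new) - val(old)) * B^(n-1-k) mod M
  val('c') - val('j') = 3 - 10 = -7
  B^(n-1-k) = 5^0 mod 127 = 1
  Delta = -7 * 1 mod 127 = 120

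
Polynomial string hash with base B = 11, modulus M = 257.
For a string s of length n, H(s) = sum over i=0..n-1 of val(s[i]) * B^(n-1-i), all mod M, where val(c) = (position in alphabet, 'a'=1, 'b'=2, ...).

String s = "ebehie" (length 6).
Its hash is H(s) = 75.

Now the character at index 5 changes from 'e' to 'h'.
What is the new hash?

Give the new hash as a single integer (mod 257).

val('e') = 5, val('h') = 8
Position k = 5, exponent = n-1-k = 0
B^0 mod M = 11^0 mod 257 = 1
Delta = (8 - 5) * 1 mod 257 = 3
New hash = (75 + 3) mod 257 = 78

Answer: 78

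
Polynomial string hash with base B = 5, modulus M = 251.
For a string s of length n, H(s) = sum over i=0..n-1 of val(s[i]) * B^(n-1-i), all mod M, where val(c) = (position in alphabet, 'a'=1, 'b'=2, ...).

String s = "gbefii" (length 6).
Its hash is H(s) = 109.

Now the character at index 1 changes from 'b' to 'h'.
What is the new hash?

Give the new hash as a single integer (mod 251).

val('b') = 2, val('h') = 8
Position k = 1, exponent = n-1-k = 4
B^4 mod M = 5^4 mod 251 = 123
Delta = (8 - 2) * 123 mod 251 = 236
New hash = (109 + 236) mod 251 = 94

Answer: 94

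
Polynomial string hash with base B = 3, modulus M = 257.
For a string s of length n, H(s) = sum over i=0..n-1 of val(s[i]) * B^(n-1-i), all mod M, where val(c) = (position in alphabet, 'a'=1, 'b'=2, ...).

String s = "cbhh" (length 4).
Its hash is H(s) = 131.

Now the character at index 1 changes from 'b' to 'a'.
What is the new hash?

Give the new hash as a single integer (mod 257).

Answer: 122

Derivation:
val('b') = 2, val('a') = 1
Position k = 1, exponent = n-1-k = 2
B^2 mod M = 3^2 mod 257 = 9
Delta = (1 - 2) * 9 mod 257 = 248
New hash = (131 + 248) mod 257 = 122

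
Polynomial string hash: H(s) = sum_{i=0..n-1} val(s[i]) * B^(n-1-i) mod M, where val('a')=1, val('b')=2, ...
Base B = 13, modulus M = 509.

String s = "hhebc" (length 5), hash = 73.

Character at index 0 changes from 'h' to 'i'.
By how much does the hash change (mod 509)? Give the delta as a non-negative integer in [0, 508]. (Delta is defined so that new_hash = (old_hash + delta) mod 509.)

Delta formula: (val(new) - val(old)) * B^(n-1-k) mod M
  val('i') - val('h') = 9 - 8 = 1
  B^(n-1-k) = 13^4 mod 509 = 57
  Delta = 1 * 57 mod 509 = 57

Answer: 57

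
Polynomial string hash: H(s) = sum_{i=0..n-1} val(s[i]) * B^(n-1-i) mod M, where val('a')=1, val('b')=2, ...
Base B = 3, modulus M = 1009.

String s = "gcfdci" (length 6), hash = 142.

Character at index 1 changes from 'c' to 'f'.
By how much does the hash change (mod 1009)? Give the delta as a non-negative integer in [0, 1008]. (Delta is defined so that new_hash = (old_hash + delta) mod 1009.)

Delta formula: (val(new) - val(old)) * B^(n-1-k) mod M
  val('f') - val('c') = 6 - 3 = 3
  B^(n-1-k) = 3^4 mod 1009 = 81
  Delta = 3 * 81 mod 1009 = 243

Answer: 243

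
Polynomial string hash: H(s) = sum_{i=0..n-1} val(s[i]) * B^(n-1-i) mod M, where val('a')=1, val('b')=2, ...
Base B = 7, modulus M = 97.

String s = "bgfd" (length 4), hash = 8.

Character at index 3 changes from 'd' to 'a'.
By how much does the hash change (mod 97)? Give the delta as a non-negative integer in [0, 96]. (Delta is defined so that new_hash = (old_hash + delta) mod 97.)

Delta formula: (val(new) - val(old)) * B^(n-1-k) mod M
  val('a') - val('d') = 1 - 4 = -3
  B^(n-1-k) = 7^0 mod 97 = 1
  Delta = -3 * 1 mod 97 = 94

Answer: 94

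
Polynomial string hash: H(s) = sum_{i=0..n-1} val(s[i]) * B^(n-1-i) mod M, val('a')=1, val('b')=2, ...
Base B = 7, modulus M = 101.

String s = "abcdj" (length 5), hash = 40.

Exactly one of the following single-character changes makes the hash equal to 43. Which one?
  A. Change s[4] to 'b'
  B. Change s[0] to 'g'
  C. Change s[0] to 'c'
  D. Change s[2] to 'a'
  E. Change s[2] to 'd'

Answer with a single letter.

Option A: s[4]='j'->'b', delta=(2-10)*7^0 mod 101 = 93, hash=40+93 mod 101 = 32
Option B: s[0]='a'->'g', delta=(7-1)*7^4 mod 101 = 64, hash=40+64 mod 101 = 3
Option C: s[0]='a'->'c', delta=(3-1)*7^4 mod 101 = 55, hash=40+55 mod 101 = 95
Option D: s[2]='c'->'a', delta=(1-3)*7^2 mod 101 = 3, hash=40+3 mod 101 = 43 <-- target
Option E: s[2]='c'->'d', delta=(4-3)*7^2 mod 101 = 49, hash=40+49 mod 101 = 89

Answer: D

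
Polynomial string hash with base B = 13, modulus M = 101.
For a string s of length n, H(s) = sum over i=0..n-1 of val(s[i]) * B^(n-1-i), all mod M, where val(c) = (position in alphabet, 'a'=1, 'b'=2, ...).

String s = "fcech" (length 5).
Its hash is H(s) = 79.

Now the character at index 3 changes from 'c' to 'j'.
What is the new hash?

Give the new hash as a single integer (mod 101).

val('c') = 3, val('j') = 10
Position k = 3, exponent = n-1-k = 1
B^1 mod M = 13^1 mod 101 = 13
Delta = (10 - 3) * 13 mod 101 = 91
New hash = (79 + 91) mod 101 = 69

Answer: 69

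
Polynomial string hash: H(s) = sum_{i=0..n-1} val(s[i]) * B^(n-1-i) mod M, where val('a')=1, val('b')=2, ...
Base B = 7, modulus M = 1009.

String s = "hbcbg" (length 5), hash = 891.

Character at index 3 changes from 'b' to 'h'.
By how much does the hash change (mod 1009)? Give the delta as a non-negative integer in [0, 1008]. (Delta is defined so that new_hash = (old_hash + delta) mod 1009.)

Delta formula: (val(new) - val(old)) * B^(n-1-k) mod M
  val('h') - val('b') = 8 - 2 = 6
  B^(n-1-k) = 7^1 mod 1009 = 7
  Delta = 6 * 7 mod 1009 = 42

Answer: 42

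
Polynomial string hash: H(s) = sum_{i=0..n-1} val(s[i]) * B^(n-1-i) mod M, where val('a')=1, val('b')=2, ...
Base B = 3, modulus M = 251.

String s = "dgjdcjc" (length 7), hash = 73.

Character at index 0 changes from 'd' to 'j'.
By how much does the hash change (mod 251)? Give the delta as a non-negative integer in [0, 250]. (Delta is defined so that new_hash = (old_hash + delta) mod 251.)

Answer: 107

Derivation:
Delta formula: (val(new) - val(old)) * B^(n-1-k) mod M
  val('j') - val('d') = 10 - 4 = 6
  B^(n-1-k) = 3^6 mod 251 = 227
  Delta = 6 * 227 mod 251 = 107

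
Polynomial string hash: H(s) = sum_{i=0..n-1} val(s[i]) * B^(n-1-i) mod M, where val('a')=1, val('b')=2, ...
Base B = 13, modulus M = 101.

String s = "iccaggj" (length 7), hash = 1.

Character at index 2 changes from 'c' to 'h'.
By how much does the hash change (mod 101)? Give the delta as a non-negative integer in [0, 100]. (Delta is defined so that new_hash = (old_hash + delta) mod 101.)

Answer: 92

Derivation:
Delta formula: (val(new) - val(old)) * B^(n-1-k) mod M
  val('h') - val('c') = 8 - 3 = 5
  B^(n-1-k) = 13^4 mod 101 = 79
  Delta = 5 * 79 mod 101 = 92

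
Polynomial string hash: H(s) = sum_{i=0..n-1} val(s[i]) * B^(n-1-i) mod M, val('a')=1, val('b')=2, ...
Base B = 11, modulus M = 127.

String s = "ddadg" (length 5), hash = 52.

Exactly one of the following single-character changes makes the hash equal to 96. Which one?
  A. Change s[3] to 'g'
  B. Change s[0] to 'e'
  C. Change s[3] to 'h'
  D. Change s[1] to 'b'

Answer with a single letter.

Answer: C

Derivation:
Option A: s[3]='d'->'g', delta=(7-4)*11^1 mod 127 = 33, hash=52+33 mod 127 = 85
Option B: s[0]='d'->'e', delta=(5-4)*11^4 mod 127 = 36, hash=52+36 mod 127 = 88
Option C: s[3]='d'->'h', delta=(8-4)*11^1 mod 127 = 44, hash=52+44 mod 127 = 96 <-- target
Option D: s[1]='d'->'b', delta=(2-4)*11^3 mod 127 = 5, hash=52+5 mod 127 = 57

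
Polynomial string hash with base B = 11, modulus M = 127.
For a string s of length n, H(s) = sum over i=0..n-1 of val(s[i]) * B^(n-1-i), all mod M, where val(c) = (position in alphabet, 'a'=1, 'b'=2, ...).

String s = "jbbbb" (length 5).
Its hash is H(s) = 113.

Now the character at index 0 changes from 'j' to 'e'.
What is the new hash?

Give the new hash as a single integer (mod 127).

val('j') = 10, val('e') = 5
Position k = 0, exponent = n-1-k = 4
B^4 mod M = 11^4 mod 127 = 36
Delta = (5 - 10) * 36 mod 127 = 74
New hash = (113 + 74) mod 127 = 60

Answer: 60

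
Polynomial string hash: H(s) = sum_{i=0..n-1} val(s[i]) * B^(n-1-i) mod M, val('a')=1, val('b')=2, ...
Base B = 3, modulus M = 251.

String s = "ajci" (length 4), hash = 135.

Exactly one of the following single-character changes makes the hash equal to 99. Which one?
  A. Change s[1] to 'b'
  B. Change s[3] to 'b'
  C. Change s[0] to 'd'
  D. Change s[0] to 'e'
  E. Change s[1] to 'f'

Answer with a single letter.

Answer: E

Derivation:
Option A: s[1]='j'->'b', delta=(2-10)*3^2 mod 251 = 179, hash=135+179 mod 251 = 63
Option B: s[3]='i'->'b', delta=(2-9)*3^0 mod 251 = 244, hash=135+244 mod 251 = 128
Option C: s[0]='a'->'d', delta=(4-1)*3^3 mod 251 = 81, hash=135+81 mod 251 = 216
Option D: s[0]='a'->'e', delta=(5-1)*3^3 mod 251 = 108, hash=135+108 mod 251 = 243
Option E: s[1]='j'->'f', delta=(6-10)*3^2 mod 251 = 215, hash=135+215 mod 251 = 99 <-- target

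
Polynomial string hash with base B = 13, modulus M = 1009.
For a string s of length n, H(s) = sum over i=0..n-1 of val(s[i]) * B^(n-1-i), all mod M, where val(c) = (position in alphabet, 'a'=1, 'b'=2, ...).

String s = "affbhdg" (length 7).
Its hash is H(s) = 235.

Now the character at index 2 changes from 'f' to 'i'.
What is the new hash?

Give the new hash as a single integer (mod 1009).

val('f') = 6, val('i') = 9
Position k = 2, exponent = n-1-k = 4
B^4 mod M = 13^4 mod 1009 = 309
Delta = (9 - 6) * 309 mod 1009 = 927
New hash = (235 + 927) mod 1009 = 153

Answer: 153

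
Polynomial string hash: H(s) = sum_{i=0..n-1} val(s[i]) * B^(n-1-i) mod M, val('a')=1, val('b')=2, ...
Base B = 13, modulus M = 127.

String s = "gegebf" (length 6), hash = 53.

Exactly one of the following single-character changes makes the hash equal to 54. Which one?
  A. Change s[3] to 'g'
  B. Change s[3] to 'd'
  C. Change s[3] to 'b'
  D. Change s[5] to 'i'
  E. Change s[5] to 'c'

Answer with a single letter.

Answer: C

Derivation:
Option A: s[3]='e'->'g', delta=(7-5)*13^2 mod 127 = 84, hash=53+84 mod 127 = 10
Option B: s[3]='e'->'d', delta=(4-5)*13^2 mod 127 = 85, hash=53+85 mod 127 = 11
Option C: s[3]='e'->'b', delta=(2-5)*13^2 mod 127 = 1, hash=53+1 mod 127 = 54 <-- target
Option D: s[5]='f'->'i', delta=(9-6)*13^0 mod 127 = 3, hash=53+3 mod 127 = 56
Option E: s[5]='f'->'c', delta=(3-6)*13^0 mod 127 = 124, hash=53+124 mod 127 = 50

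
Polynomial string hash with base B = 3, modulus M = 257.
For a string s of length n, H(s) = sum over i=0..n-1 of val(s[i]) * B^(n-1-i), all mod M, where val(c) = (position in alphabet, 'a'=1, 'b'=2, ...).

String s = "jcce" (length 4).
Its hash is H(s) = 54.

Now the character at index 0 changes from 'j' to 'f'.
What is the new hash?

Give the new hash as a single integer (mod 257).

Answer: 203

Derivation:
val('j') = 10, val('f') = 6
Position k = 0, exponent = n-1-k = 3
B^3 mod M = 3^3 mod 257 = 27
Delta = (6 - 10) * 27 mod 257 = 149
New hash = (54 + 149) mod 257 = 203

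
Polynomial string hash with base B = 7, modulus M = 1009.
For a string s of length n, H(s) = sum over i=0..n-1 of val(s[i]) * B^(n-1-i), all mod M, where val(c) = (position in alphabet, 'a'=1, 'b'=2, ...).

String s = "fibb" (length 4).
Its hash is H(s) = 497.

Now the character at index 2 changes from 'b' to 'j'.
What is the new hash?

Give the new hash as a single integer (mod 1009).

Answer: 553

Derivation:
val('b') = 2, val('j') = 10
Position k = 2, exponent = n-1-k = 1
B^1 mod M = 7^1 mod 1009 = 7
Delta = (10 - 2) * 7 mod 1009 = 56
New hash = (497 + 56) mod 1009 = 553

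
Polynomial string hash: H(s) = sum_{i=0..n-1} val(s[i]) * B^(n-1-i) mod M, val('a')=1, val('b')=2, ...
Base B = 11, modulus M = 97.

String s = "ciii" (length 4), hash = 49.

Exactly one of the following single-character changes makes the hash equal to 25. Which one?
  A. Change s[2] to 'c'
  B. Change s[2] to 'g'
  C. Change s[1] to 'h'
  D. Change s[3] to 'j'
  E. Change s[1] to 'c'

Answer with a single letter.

Option A: s[2]='i'->'c', delta=(3-9)*11^1 mod 97 = 31, hash=49+31 mod 97 = 80
Option B: s[2]='i'->'g', delta=(7-9)*11^1 mod 97 = 75, hash=49+75 mod 97 = 27
Option C: s[1]='i'->'h', delta=(8-9)*11^2 mod 97 = 73, hash=49+73 mod 97 = 25 <-- target
Option D: s[3]='i'->'j', delta=(10-9)*11^0 mod 97 = 1, hash=49+1 mod 97 = 50
Option E: s[1]='i'->'c', delta=(3-9)*11^2 mod 97 = 50, hash=49+50 mod 97 = 2

Answer: C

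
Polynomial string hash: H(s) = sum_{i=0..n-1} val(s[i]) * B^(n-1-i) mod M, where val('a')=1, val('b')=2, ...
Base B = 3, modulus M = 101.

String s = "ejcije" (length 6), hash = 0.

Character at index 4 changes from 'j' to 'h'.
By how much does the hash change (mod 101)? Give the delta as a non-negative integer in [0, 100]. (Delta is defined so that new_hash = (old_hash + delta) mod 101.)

Delta formula: (val(new) - val(old)) * B^(n-1-k) mod M
  val('h') - val('j') = 8 - 10 = -2
  B^(n-1-k) = 3^1 mod 101 = 3
  Delta = -2 * 3 mod 101 = 95

Answer: 95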